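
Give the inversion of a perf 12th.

First reduce the compound perfect twelfth to its simple form, a perfect fifth.
Inverted interval numbers add to nine, so a fifth pairs with a fourth (5 + 4 = 9).
And perfect stays perfect under inversion, so we get a perfect fourth.

perfect 4th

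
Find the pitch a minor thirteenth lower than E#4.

The thirteenth's letter: E down six letter names plus an octave → G.
A minor thirteenth is 20 semitones; 20 semitones down from E#4 gives G##2.

G##2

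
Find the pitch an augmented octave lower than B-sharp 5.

B 4

An octave keeps the letter name B, an octave down from B.
An augmented octave spans 13 semitones, so from B#5 the target pitch is B4.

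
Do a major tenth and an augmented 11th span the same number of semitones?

A major tenth spans 16 semitones; an augmented eleventh spans 18 semitones. They differ by 2.

No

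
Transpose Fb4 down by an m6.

Ab3

The sixth takes the letter from F down to A.
Moving 8 semitones down from Fb4 (the size of a minor sixth) reaches Ab3.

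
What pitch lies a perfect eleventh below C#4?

Counting four letter names plus an octave down from C lands on G.
A perfect eleventh spans 17 semitones, so from C#4 the target pitch is G#2.

G#2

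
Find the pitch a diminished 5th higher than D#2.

Counting five letter names up from D lands on A.
Moving 6 semitones up from D#2 (the size of a diminished fifth) reaches A2.

A2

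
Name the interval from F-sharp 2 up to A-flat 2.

d3

F to A spans three letter names (F-G-A), so the interval is some kind of third.
F#2 to Ab2 spans 2 semitones — two semitones narrower than the major third (4) — giving a diminished third.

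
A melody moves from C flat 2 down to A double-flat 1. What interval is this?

Descending from Cb2 to Abb1 is the same interval as ascending Abb1 to Cb2.
A to C spans three letter names (A-B-C) — that makes it a third of some quality.
The major third spans 4 semitones, and Abb1 to Cb2 is exactly 4 semitones — so this is a major third.

M3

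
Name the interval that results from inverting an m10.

First reduce the compound minor tenth to its simple form, a minor third.
Interval numbers invert to sum to nine: 3 + 6 = 9, so a third inverts to a sixth.
The quality also flips — minor becomes major — giving a major sixth.

major sixth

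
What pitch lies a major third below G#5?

Three letter names down from G: E.
Moving 4 semitones down from G#5 (the size of a major third) reaches E5.

E5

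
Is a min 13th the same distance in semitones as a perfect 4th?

No

A minor thirteenth is 20 semitones but a perfect fourth is 5 semitones — different sizes.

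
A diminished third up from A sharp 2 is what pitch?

The third takes the letter from A up to C.
A diminished third spans 2 semitones, so from A#2 the target pitch is C3.

C 3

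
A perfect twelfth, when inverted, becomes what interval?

First reduce the compound perfect twelfth to its simple form, a perfect fifth.
The rule of nine gives the new number: 9 − 5 = 4, so a fifth becomes a fourth.
The quality also flips — perfect stays perfect — giving a perfect fourth.

P4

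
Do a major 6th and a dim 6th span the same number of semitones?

A major sixth is 9 semitones but a diminished sixth is 7 semitones — different sizes.

No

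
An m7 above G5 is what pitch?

Counting seven letter names up from G lands on F.
A minor seventh spans 10 semitones, so from G5 the target pitch is F6.

F6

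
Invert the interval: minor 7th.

major 2nd

Interval numbers invert to sum to nine: 7 + 2 = 9, so a seventh inverts to a second.
And minor becomes major under inversion, so we get a major second.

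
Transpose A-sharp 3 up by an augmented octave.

For an octave the letter name doesn't change: still A, an octave up.
An augmented octave is 13 semitones; 13 semitones up from A#3 gives A##4.

A-double-sharp 4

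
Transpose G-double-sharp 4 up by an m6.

E-sharp 5

The sixth takes the letter from G up to E.
Moving 8 semitones up from G##4 (the size of a minor sixth) reaches E#5.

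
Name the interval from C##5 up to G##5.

P5

C to G spans five letter names (C-D-E-F-G), so the interval is some kind of fifth.
The perfect fifth spans 7 semitones, and C##5 to G##5 is exactly 7 semitones — so this is a perfect fifth.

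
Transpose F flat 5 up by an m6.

The sixth takes the letter from F up to D.
Moving 8 semitones up from Fb5 (the size of a minor sixth) reaches Dbb6.

D double-flat 6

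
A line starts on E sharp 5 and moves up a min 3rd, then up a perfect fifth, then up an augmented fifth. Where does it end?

A minor third up from E#5 is G#5.
Up a perfect fifth from G#5: D#6 (7 semitones up).
Up an augmented fifth from D#6: A##6 (8 semitones up).

A double-sharp 6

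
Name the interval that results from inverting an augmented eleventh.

diminished 5th

First reduce the compound augmented eleventh to its simple form, an augmented fourth.
The rule of nine gives the new number: 9 − 4 = 5, so a fourth becomes a fifth.
The quality also flips — augmented becomes diminished — giving a diminished fifth.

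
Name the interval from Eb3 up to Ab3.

E to A spans four letter names (E-F-G-A) — that makes it a fourth of some quality.
Counting semitones, Eb3→Ab3 is 5, which is the perfect fourth.

perfect fourth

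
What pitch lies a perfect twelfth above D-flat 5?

A-flat 6

Five letters up from D (plus an octave) reaches A.
A perfect twelfth spans 19 semitones, so from Db5 the target pitch is Ab6.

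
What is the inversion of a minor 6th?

Interval numbers invert to sum to nine: 6 + 3 = 9, so a sixth inverts to a third.
Quality inverts too: minor becomes major. That makes the inversion a major third.

major 3rd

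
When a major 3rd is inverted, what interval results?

minor 6th

Inverted interval numbers add to nine, so a third pairs with a sixth (3 + 6 = 9).
The quality also flips — major becomes minor — giving a minor sixth.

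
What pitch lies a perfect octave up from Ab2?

Ab3

An octave keeps the letter name A, an octave up from A.
A perfect octave is 12 semitones; 12 semitones up from Ab2 gives Ab3.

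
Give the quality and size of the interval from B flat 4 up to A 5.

B to A spans seven letter names (B-C-D-E-F-G-A), so the interval is some kind of seventh.
Bb4 to A5 is 11 semitones, matching the major seventh exactly, so the quality is major.

major 7th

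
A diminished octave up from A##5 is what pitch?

The letter stays A (same as the start), shifted an octave up.
Moving 11 semitones up from A##5 (the size of a diminished octave) reaches A#6.

A#6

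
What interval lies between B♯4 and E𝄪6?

B to E spans four letter names (B-C-D-E), plus an octave: an eleventh.
A perfect eleventh would be 17 semitones; B#4 to E##6 is 18, one semitone wider, so the interval is augmented.
(Equivalently, a compound augmented fourth: an augmented fourth plus an octave.)

A11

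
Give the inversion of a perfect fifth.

The rule of nine gives the new number: 9 − 5 = 4, so a fifth becomes a fourth.
Quality inverts too: perfect stays perfect. That makes the inversion a perfect fourth.

perfect fourth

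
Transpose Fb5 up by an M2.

The second takes the letter from F up to G.
A major second spans 2 semitones, so from Fb5 the target pitch is Gb5.

Gb5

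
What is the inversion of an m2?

M7

The rule of nine gives the new number: 9 − 2 = 7, so a second becomes a seventh.
And minor becomes major under inversion, so we get a major seventh.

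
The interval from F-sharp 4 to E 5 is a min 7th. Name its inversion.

M2

The rule of nine gives the new number: 9 − 7 = 2, so a seventh becomes a second.
Quality inverts too: minor becomes major. That makes the inversion a major second.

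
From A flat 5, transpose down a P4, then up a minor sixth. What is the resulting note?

Down a perfect fourth from Ab5: Eb5 (5 semitones down).
Eb5 up a minor sixth → Cb6 (8 semitones).

C flat 6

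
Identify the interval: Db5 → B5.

D to B spans six letter names (D-E-F-G-A-B), so the interval is some kind of sixth.
The major sixth is 9 semitones; here we have 10, one semitone wider: augmented.

augmented sixth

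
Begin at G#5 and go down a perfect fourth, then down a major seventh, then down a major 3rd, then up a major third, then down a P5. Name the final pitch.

G#5 down a perfect fourth → D#5 (5 semitones).
A major seventh down from D#5 is E4.
E4 down a major third → C4 (4 semitones).
C4 up a major third → E4 (4 semitones).
E4 down a perfect fifth → A3 (7 semitones).

A3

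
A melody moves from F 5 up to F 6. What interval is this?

P8

F to F is the same letter name, plus an octave: an octave.
Counting semitones, F5→F6 is 12, which is the perfect octave.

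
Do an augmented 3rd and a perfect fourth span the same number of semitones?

Yes

An augmented third spans 5 semitones, and a perfect fourth also spans 5 semitones — they're enharmonic.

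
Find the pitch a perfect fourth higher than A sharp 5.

The fourth takes the letter from A up to D.
A perfect fourth spans 5 semitones, so from A#5 the target pitch is D#6.

D sharp 6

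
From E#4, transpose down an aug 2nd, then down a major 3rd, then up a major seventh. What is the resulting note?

E#4 down an augmented second → D4 (3 semitones).
D4 down a major third → Bb3 (4 semitones).
Up a major seventh from Bb3: A4 (11 semitones up).

A4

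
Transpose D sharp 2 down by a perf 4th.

A sharp 1

Counting four letter names down from D lands on A.
A perfect fourth spans 5 semitones, so from D#2 the target pitch is A#1.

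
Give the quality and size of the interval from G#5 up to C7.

G to C spans four letter names (G-A-B-C), plus an octave — that makes it an eleventh of some quality.
A perfect eleventh would be 17 semitones; G#5 to C7 is 16, one semitone narrower, so the interval is diminished.
(Equivalently, a compound diminished fourth: a diminished fourth plus an octave.)

diminished eleventh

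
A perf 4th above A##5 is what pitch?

The fourth takes the letter from A up to D.
Moving 5 semitones up from A##5 (the size of a perfect fourth) reaches D##6.

D##6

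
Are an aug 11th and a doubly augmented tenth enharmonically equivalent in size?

Both span 18 semitones: an augmented eleventh and a doubly augmented tenth are the same chromatic distance.

Yes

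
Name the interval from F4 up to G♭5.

F to G spans two letter names (F-G), plus an octave: a ninth.
F4 to Gb5 is 13 semitones, a half step short of the major ninth (14), so this is minor.
(Equivalently, a compound minor second: a minor second plus an octave.)

minor ninth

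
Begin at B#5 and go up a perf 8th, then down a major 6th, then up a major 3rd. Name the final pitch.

B#5 up a perfect octave → B#6 (12 semitones).
A major sixth down from B#6 is D#6.
D#6 up a major third → F##6 (4 semitones).

F##6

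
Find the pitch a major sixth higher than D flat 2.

B flat 2

Six letter names up from D: B.
A major sixth is 9 semitones; 9 semitones up from Db2 gives Bb2.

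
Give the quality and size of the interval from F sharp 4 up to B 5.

perfect eleventh

F to B spans four letter names (F-G-A-B), plus an octave, so the interval is some kind of eleventh.
Counting semitones, F#4→B5 is 17, which is the perfect eleventh.
(Equivalently, a compound perfect fourth: a perfect fourth plus an octave.)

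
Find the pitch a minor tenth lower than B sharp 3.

The tenth's letter: B down three letter names plus an octave → G.
A minor tenth is 15 semitones; 15 semitones down from B#3 gives G##2.

G double-sharp 2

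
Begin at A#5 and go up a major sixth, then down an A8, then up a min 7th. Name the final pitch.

Up a major sixth from A#5: F##6 (9 semitones up).
Down an augmented octave from F##6: F#5 (13 semitones down).
A minor seventh up from F#5 is E6.

E6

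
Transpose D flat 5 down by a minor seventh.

Counting seven letter names down from D lands on E.
Moving 10 semitones down from Db5 (the size of a minor seventh) reaches Eb4.

E flat 4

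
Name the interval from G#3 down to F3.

augmented second

Descending from G#3 to F3 is the same interval as ascending F3 to G#3.
F to G spans two letter names (F-G) — that makes it a second of some quality.
A major second would be 2 semitones; F3 to G#3 is 3, one semitone wider, so the interval is augmented.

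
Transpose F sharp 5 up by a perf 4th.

B 5

Four letter names up from F: B.
Moving 5 semitones up from F#5 (the size of a perfect fourth) reaches B5.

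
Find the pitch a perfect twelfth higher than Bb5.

Counting five letter names plus an octave up from B lands on F.
Moving 19 semitones up from Bb5 (the size of a perfect twelfth) reaches F7.

F7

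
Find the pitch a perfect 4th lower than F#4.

The fourth takes the letter from F down to C.
A perfect fourth is 5 semitones; 5 semitones down from F#4 gives C#4.

C#4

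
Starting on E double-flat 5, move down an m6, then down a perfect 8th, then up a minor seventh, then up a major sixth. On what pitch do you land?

D flat 5

A minor sixth down from Ebb5 is Gb4.
Gb4 down a perfect octave → Gb3 (12 semitones).
Gb3 up a minor seventh → Fb4 (10 semitones).
Fb4 up a major sixth → Db5 (9 semitones).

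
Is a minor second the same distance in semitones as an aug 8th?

No

1 semitone (minor second) vs 13 semitones (augmented octave): not equal.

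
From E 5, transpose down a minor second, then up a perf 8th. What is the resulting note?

D sharp 6

A minor second down from E5 is D#5.
D#5 up a perfect octave → D#6 (12 semitones).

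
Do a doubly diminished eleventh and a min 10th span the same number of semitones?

Yes

A doubly diminished eleventh spans 15 semitones, and a minor tenth also spans 15 semitones — they're enharmonic.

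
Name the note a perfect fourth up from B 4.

Four letter names up from B: E.
Moving 5 semitones up from B4 (the size of a perfect fourth) reaches E5.

E 5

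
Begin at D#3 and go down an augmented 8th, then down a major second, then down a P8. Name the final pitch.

An augmented octave down from D#3 is D2.
Down a major second from D2: C2 (2 semitones down).
A perfect octave down from C2 is C1.

C1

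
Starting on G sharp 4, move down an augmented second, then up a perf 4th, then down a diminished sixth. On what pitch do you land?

D sharp 4

An augmented second down from G#4 is F4.
A perfect fourth up from F4 is Bb4.
A diminished sixth down from Bb4 is D#4.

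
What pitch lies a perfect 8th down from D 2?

The letter stays D (same as the start), shifted an octave down.
A perfect octave spans 12 semitones, so from D2 the target pitch is D1.

D 1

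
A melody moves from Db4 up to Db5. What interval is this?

perfect octave

D to D is the same letter name, plus an octave — that makes it an octave of some quality.
Counting semitones, Db4→Db5 is 12, which is the perfect octave.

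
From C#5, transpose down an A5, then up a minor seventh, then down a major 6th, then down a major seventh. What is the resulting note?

Abb3

An augmented fifth down from C#5 is F4.
F4 up a minor seventh → Eb5 (10 semitones).
Eb5 down a major sixth → Gb4 (9 semitones).
Down a major seventh from Gb4: Abb3 (11 semitones down).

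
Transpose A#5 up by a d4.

The fourth takes the letter from A up to D.
A diminished fourth is 4 semitones; 4 semitones up from A#5 gives D6.

D6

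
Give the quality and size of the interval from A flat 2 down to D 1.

diminished twelfth

Descending from Ab2 to D1 is the same interval as ascending D1 to Ab2.
D to A spans five letter names (D-E-F-G-A), plus an octave, so the interval is some kind of twelfth.
The perfect twelfth is 19 semitones; here we have 18, one semitone narrower: diminished.
(Equivalently, a compound diminished fifth: a diminished fifth plus an octave.)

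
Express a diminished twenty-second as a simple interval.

diminished octave

Subtracting seven from the interval number removes an octave: 22 − 14 = 8.
Quality carries through unchanged, so the simple form is a diminished octave.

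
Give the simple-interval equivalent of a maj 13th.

Subtracting seven from the interval number removes an octave: 13 − 7 = 6.
So a major thirteenth is an octave plus a major sixth. The quality is unchanged.

major 6th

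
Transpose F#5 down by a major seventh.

G4

The seventh takes the letter from F down to G.
A major seventh is 11 semitones; 11 semitones down from F#5 gives G4.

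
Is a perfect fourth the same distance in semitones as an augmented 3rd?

Yes

Both span 5 semitones: a perfect fourth and an augmented third are the same chromatic distance.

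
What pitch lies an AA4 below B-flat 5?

The fourth takes the letter from B down to F.
Moving 7 semitones down from Bb5 (the size of a doubly augmented fourth) reaches Fbb5.

F-double-flat 5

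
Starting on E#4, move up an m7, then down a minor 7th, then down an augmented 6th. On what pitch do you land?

G3

E#4 up a minor seventh → D#5 (10 semitones).
Down a minor seventh from D#5: E#4 (10 semitones down).
E#4 down an augmented sixth → G3 (10 semitones).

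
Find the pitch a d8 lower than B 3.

The letter stays B (same as the start), shifted an octave down.
Moving 11 semitones down from B3 (the size of a diminished octave) reaches B#2.

B sharp 2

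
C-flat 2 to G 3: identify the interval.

C to G spans five letter names (C-D-E-F-G), plus an octave: a twelfth.
The perfect twelfth is 19 semitones; here we have 20, one semitone wider: augmented.
(Equivalently, a compound augmented fifth: an augmented fifth plus an octave.)

augmented twelfth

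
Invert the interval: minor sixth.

major third

The rule of nine gives the new number: 9 − 6 = 3, so a sixth becomes a third.
The quality also flips — minor becomes major — giving a major third.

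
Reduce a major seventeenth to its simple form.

Take out 2 octaves (14 from the number): 17 − 14 = 3.
That makes a major seventeenth a compound major third — 2 octaves plus a major third.

M3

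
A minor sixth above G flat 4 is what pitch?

E double-flat 5

The sixth takes the letter from G up to E.
Moving 8 semitones up from Gb4 (the size of a minor sixth) reaches Ebb5.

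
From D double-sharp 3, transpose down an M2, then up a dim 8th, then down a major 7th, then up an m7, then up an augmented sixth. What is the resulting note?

A sharp 4

D##3 down a major second → C##3 (2 semitones).
C##3 up a diminished octave → C#4 (11 semitones).
Down a major seventh from C#4: D3 (11 semitones down).
D3 up a minor seventh → C4 (10 semitones).
Up an augmented sixth from C4: A#4 (10 semitones up).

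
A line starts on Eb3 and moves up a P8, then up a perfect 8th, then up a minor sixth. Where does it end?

Cb6

Up a perfect octave from Eb3: Eb4 (12 semitones up).
A perfect octave up from Eb4 is Eb5.
Eb5 up a minor sixth → Cb6 (8 semitones).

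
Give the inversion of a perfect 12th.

P4

First reduce the compound perfect twelfth to its simple form, a perfect fifth.
The rule of nine gives the new number: 9 − 5 = 4, so a fifth becomes a fourth.
The quality also flips — perfect stays perfect — giving a perfect fourth.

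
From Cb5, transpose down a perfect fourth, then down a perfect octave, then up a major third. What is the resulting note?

Bb3

A perfect fourth down from Cb5 is Gb4.
Down a perfect octave from Gb4: Gb3 (12 semitones down).
A major third up from Gb3 is Bb3.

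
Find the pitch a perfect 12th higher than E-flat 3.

Five letters up from E (plus an octave) reaches B.
A perfect twelfth spans 19 semitones, so from Eb3 the target pitch is Bb4.

B-flat 4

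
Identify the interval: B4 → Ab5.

diminished seventh

B to A spans seven letter names (B-C-D-E-F-G-A): a seventh.
A major seventh would be 11 semitones; B4 to Ab5 is 9, two semitones narrower, so the interval is diminished.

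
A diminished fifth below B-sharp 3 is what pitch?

E-double-sharp 3

The fifth takes the letter from B down to E.
Moving 6 semitones down from B#3 (the size of a diminished fifth) reaches E##3.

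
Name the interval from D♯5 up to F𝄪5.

major third

D to F spans three letter names (D-E-F) — that makes it a third of some quality.
D#5 to F##5 is 4 semitones, matching the major third exactly, so the quality is major.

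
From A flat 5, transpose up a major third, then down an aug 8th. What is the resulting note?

Up a major third from Ab5: C6 (4 semitones up).
An augmented octave down from C6 is Cb5.

C flat 5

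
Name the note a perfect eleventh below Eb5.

Four letters down from E (plus an octave) reaches B.
A perfect eleventh spans 17 semitones, so from Eb5 the target pitch is Bb3.

Bb3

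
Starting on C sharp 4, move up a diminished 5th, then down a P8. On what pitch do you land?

Up a diminished fifth from C#4: G4 (6 semitones up).
A perfect octave down from G4 is G3.

G 3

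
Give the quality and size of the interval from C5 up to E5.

C to E spans three letter names (C-D-E): a third.
C5 to E5 is 4 semitones, matching the major third exactly, so the quality is major.

M3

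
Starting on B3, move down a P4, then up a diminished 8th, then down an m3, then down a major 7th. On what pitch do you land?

Down a perfect fourth from B3: F#3 (5 semitones down).
A diminished octave up from F#3 is F4.
A minor third down from F4 is D4.
D4 down a major seventh → Eb3 (11 semitones).

Eb3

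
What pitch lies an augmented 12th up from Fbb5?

The twelfth's letter: F up five letter names plus an octave → C.
Moving 20 semitones up from Fbb5 (the size of an augmented twelfth) reaches Cb7.

Cb7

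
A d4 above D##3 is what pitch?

Four letter names up from D: G.
A diminished fourth spans 4 semitones, so from D##3 the target pitch is G#3.

G#3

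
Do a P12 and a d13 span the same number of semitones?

Yes

A perfect twelfth = 19 semitones = a diminished thirteenth; enharmonically equal.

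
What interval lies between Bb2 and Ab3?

minor seventh

B to A spans seven letter names (B-C-D-E-F-G-A): a seventh.
Bb2 to Ab3 is 10 semitones, a half step short of the major seventh (11), so this is minor.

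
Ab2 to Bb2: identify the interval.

M2

A to B spans two letter names (A-B) — that makes it a second of some quality.
Counting semitones, Ab2→Bb2 is 2, which is the major second.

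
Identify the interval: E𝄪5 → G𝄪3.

Descending from E##5 to G##3 is the same interval as ascending G##3 to E##5.
G to E spans six letter names (G-A-B-C-D-E), plus an octave — that makes it a thirteenth of some quality.
Counting semitones, G##3→E##5 is 21, which is the major thirteenth.
(Equivalently, a compound major sixth: a major sixth plus an octave.)

major 13th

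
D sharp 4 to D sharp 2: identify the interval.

perfect fifteenth

Descending from D#4 to D#2 is the same interval as ascending D#2 to D#4.
D to D is the same letter name, plus 2 octaves, so the interval is some kind of fifteenth.
The perfect fifteenth spans 24 semitones, and D#2 to D#4 is exactly 24 semitones — so this is a perfect fifteenth.
(Equivalently, a compound perfect octave: a perfect octave plus an octave.)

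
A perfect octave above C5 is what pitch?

C6

For an octave the letter name doesn't change: still C, an octave up.
A perfect octave spans 12 semitones, so from C5 the target pitch is C6.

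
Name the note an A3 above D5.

F##5

Counting three letter names up from D lands on F.
Moving 5 semitones up from D5 (the size of an augmented third) reaches F##5.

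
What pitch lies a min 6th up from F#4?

D5

Six letter names up from F: D.
Moving 8 semitones up from F#4 (the size of a minor sixth) reaches D5.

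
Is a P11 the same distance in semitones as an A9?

No

A perfect eleventh is 17 semitones but an augmented ninth is 15 semitones — different sizes.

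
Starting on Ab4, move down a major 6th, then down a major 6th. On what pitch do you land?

Ebb3

Down a major sixth from Ab4: Cb4 (9 semitones down).
Down a major sixth from Cb4: Ebb3 (9 semitones down).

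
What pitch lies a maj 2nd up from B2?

Two letter names up from B: C.
A major second spans 2 semitones, so from B2 the target pitch is C#3.

C#3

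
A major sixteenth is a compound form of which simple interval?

Subtracting seven from the interval number removes an octave: 16 − 14 = 2.
Quality carries through unchanged, so the simple form is a major second.

major second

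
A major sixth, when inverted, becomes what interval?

minor third

Inverted interval numbers add to nine, so a sixth pairs with a third (6 + 3 = 9).
And major becomes minor under inversion, so we get a minor third.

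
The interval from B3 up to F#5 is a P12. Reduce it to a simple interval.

P5

Each octave removed subtracts seven from the number: 12 − 7 = 5.
That makes a perfect twelfth a compound perfect fifth — an octave plus a perfect fifth.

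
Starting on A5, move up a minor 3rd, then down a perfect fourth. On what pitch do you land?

G5

A5 up a minor third → C6 (3 semitones).
C6 down a perfect fourth → G5 (5 semitones).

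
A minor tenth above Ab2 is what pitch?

Three letters up from A (plus an octave) reaches C.
Moving 15 semitones up from Ab2 (the size of a minor tenth) reaches Cb4.

Cb4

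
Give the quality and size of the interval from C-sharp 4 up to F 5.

C to F spans four letter names (C-D-E-F), plus an octave, so the interval is some kind of eleventh.
A perfect eleventh would be 17 semitones; C#4 to F5 is 16, one semitone narrower, so the interval is diminished.
(Equivalently, a compound diminished fourth: a diminished fourth plus an octave.)

diminished eleventh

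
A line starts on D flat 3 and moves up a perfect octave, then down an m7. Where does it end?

E flat 3

Up a perfect octave from Db3: Db4 (12 semitones up).
Db4 down a minor seventh → Eb3 (10 semitones).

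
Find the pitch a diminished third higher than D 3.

Three letter names up from D: F.
A diminished third is 2 semitones; 2 semitones up from D3 gives Fb3.

F flat 3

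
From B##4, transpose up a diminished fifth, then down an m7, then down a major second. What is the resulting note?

F##4

B##4 up a diminished fifth → F##5 (6 semitones).
F##5 down a minor seventh → G##4 (10 semitones).
Down a major second from G##4: F##4 (2 semitones down).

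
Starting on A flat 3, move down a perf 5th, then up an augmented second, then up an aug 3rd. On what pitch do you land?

Down a perfect fifth from Ab3: Db3 (7 semitones down).
Db3 up an augmented second → E3 (3 semitones).
E3 up an augmented third → G##3 (5 semitones).

G double-sharp 3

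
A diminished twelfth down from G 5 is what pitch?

C sharp 4

Five letters down from G (plus an octave) reaches C.
A diminished twelfth is 18 semitones; 18 semitones down from G5 gives C#4.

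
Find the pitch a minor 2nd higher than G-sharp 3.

Two letter names up from G: A.
A minor second spans 1 semitone, so from G#3 the target pitch is A3.

A 3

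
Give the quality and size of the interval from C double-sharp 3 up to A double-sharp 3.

C to A spans six letter names (C-D-E-F-G-A) — that makes it a sixth of some quality.
The major sixth spans 9 semitones, and C##3 to A##3 is exactly 9 semitones — so this is a major sixth.

M6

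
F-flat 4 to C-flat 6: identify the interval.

perfect 12th

F to C spans five letter names (F-G-A-B-C), plus an octave, so the interval is some kind of twelfth.
The perfect twelfth spans 19 semitones, and Fb4 to Cb6 is exactly 19 semitones — so this is a perfect twelfth.
(Equivalently, a compound perfect fifth: a perfect fifth plus an octave.)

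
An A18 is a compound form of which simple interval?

augmented 4th

Each octave removed subtracts seven from the number: 18 − 14 = 4.
Quality carries through unchanged, so the simple form is an augmented fourth.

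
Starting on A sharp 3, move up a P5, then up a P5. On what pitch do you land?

B sharp 4

A perfect fifth up from A#3 is E#4.
A perfect fifth up from E#4 is B#4.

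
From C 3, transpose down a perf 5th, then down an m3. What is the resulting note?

D 2

A perfect fifth down from C3 is F2.
F2 down a minor third → D2 (3 semitones).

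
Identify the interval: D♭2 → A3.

D to A spans five letter names (D-E-F-G-A), plus an octave — that makes it a twelfth of some quality.
A perfect twelfth would be 19 semitones; Db2 to A3 is 20, one semitone wider, so the interval is augmented.
(Equivalently, a compound augmented fifth: an augmented fifth plus an octave.)

augmented twelfth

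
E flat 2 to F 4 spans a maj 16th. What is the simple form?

Subtracting seven from the interval number removes an octave: 16 − 14 = 2.
So a major sixteenth is 2 octaves plus a major second. The quality is unchanged.

major second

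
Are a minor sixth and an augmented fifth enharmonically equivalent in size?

Yes

Both span 8 semitones: a minor sixth and an augmented fifth are the same chromatic distance.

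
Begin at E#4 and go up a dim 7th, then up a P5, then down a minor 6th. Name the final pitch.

A diminished seventh up from E#4 is D5.
D5 up a perfect fifth → A5 (7 semitones).
Down a minor sixth from A5: C#5 (8 semitones down).

C#5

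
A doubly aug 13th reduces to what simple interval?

doubly augmented 6th

Each octave removed subtracts seven from the number: 13 − 7 = 6.
So a doubly augmented thirteenth is an octave plus a doubly augmented sixth. The quality is unchanged.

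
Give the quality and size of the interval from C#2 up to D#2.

major 2nd

C to D spans two letter names (C-D): a second.
C#2 to D#2 is 2 semitones, matching the major second exactly, so the quality is major.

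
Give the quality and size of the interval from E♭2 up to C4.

M13

E to C spans six letter names (E-F-G-A-B-C), plus an octave, so the interval is some kind of thirteenth.
Counting semitones, Eb2→C4 is 21, which is the major thirteenth.
(Equivalently, a compound major sixth: a major sixth plus an octave.)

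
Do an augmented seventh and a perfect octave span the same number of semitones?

Both span 12 semitones: an augmented seventh and a perfect octave are the same chromatic distance.

Yes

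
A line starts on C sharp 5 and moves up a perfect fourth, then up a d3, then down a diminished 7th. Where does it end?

B 4

C#5 up a perfect fourth → F#5 (5 semitones).
A diminished third up from F#5 is Ab5.
Down a diminished seventh from Ab5: B4 (9 semitones down).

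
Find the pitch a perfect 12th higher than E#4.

Counting five letter names plus an octave up from E lands on B.
Moving 19 semitones up from E#4 (the size of a perfect twelfth) reaches B#5.

B#5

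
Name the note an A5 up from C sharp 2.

The fifth takes the letter from C up to G.
Moving 8 semitones up from C#2 (the size of an augmented fifth) reaches G##2.

G double-sharp 2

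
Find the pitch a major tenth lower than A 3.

The tenth's letter: A down three letter names plus an octave → F.
A major tenth spans 16 semitones, so from A3 the target pitch is F2.

F 2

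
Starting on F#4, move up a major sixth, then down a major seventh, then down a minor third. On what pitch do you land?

C#4

A major sixth up from F#4 is D#5.
A major seventh down from D#5 is E4.
Down a minor third from E4: C#4 (3 semitones down).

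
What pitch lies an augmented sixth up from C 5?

A sharp 5

Six letter names up from C: A.
An augmented sixth is 10 semitones; 10 semitones up from C5 gives A#5.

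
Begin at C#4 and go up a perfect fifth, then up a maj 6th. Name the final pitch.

A perfect fifth up from C#4 is G#4.
A major sixth up from G#4 is E#5.

E#5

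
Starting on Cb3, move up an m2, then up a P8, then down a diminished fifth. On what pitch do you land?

Cb3 up a minor second → Dbb3 (1 semitone).
A perfect octave up from Dbb3 is Dbb4.
A diminished fifth down from Dbb4 is Gb3.

Gb3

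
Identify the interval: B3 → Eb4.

diminished fourth

B to E spans four letter names (B-C-D-E): a fourth.
A perfect fourth would be 5 semitones; B3 to Eb4 is 4, one semitone narrower, so the interval is diminished.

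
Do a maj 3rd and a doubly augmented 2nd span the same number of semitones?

A major third = 4 semitones = a doubly augmented second; enharmonically equal.

Yes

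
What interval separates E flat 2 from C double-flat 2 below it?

Descending from Eb2 to Cbb2 is the same interval as ascending Cbb2 to Eb2.
C to E spans three letter names (C-D-E), so the interval is some kind of third.
The major third is 4 semitones; here we have 5, one semitone wider: augmented.

augmented third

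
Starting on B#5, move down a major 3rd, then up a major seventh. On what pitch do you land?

Down a major third from B#5: G#5 (4 semitones down).
G#5 up a major seventh → F##6 (11 semitones).

F##6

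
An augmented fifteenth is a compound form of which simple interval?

A8

Subtracting seven from the interval number removes an octave: 15 − 7 = 8.
So an augmented fifteenth is an octave plus an augmented octave. The quality is unchanged.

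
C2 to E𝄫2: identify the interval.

C to E spans three letter names (C-D-E) — that makes it a third of some quality.
The major third is 4 semitones; here we have 2, two semitones narrower: diminished.

diminished third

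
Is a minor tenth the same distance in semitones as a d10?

15 semitones (minor tenth) vs 14 semitones (diminished tenth): not equal.

No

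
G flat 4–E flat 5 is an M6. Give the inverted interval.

m3

Inverted interval numbers add to nine, so a sixth pairs with a third (6 + 3 = 9).
And major becomes minor under inversion, so we get a minor third.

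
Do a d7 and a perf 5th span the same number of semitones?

No

A diminished seventh is 9 semitones but a perfect fifth is 7 semitones — different sizes.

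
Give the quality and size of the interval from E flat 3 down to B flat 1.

perfect eleventh

Descending from Eb3 to Bb1 is the same interval as ascending Bb1 to Eb3.
B to E spans four letter names (B-C-D-E), plus an octave, so the interval is some kind of eleventh.
The perfect eleventh spans 17 semitones, and Bb1 to Eb3 is exactly 17 semitones — so this is a perfect eleventh.
(Equivalently, a compound perfect fourth: a perfect fourth plus an octave.)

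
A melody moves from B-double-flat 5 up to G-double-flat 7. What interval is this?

minor thirteenth

B to G spans six letter names (B-C-D-E-F-G), plus an octave — that makes it a thirteenth of some quality.
A major thirteenth would be 21 semitones, but Bbb5 to Gbb7 is 20 — one semitone narrower, making it a minor thirteenth.
(Equivalently, a compound minor sixth: a minor sixth plus an octave.)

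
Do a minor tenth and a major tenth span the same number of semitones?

No

A minor tenth is 15 semitones but a major tenth is 16 semitones — different sizes.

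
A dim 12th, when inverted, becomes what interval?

A4

First reduce the compound diminished twelfth to its simple form, a diminished fifth.
The rule of nine gives the new number: 9 − 5 = 4, so a fifth becomes a fourth.
And diminished becomes augmented under inversion, so we get an augmented fourth.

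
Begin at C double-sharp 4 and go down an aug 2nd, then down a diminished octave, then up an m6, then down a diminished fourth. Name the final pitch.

Down an augmented second from C##4: B3 (3 semitones down).
A diminished octave down from B3 is B#2.
B#2 up a minor sixth → G#3 (8 semitones).
Down a diminished fourth from G#3: D##3 (4 semitones down).

D double-sharp 3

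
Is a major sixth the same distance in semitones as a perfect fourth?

No

9 semitones (major sixth) vs 5 semitones (perfect fourth): not equal.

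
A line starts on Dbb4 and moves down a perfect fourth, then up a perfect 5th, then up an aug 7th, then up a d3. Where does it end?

Down a perfect fourth from Dbb4: Abb3 (5 semitones down).
A perfect fifth up from Abb3 is Ebb4.
Ebb4 up an augmented seventh → D5 (12 semitones).
A diminished third up from D5 is Fb5.

Fb5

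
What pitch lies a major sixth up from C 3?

Counting six letter names up from C lands on A.
A major sixth is 9 semitones; 9 semitones up from C3 gives A3.

A 3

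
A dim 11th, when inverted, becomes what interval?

First reduce the compound diminished eleventh to its simple form, a diminished fourth.
Interval numbers invert to sum to nine: 4 + 5 = 9, so a fourth inverts to a fifth.
The quality also flips — diminished becomes augmented — giving an augmented fifth.

A5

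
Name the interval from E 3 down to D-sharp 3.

Descending from E3 to D#3 is the same interval as ascending D#3 to E3.
D to E spans two letter names (D-E): a second.
At 1 semitone, D#3→E3 falls one short of a major second: minor.

m2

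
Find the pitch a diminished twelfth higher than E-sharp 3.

B 4

Counting five letter names plus an octave up from E lands on B.
A diminished twelfth is 18 semitones; 18 semitones up from E#3 gives B4.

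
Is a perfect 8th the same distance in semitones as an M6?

12 semitones (perfect octave) vs 9 semitones (major sixth): not equal.

No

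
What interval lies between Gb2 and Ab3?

major ninth

G to A spans two letter names (G-A), plus an octave, so the interval is some kind of ninth.
The major ninth spans 14 semitones, and Gb2 to Ab3 is exactly 14 semitones — so this is a major ninth.
(Equivalently, a compound major second: a major second plus an octave.)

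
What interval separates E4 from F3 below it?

M7

Descending from E4 to F3 is the same interval as ascending F3 to E4.
F to E spans seven letter names (F-G-A-B-C-D-E), so the interval is some kind of seventh.
The major seventh spans 11 semitones, and F3 to E4 is exactly 11 semitones — so this is a major seventh.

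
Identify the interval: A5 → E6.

A to E spans five letter names (A-B-C-D-E), so the interval is some kind of fifth.
Counting semitones, A5→E6 is 7, which is the perfect fifth.

P5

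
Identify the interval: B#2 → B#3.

perfect octave

B to B is the same letter name, plus an octave — that makes it an octave of some quality.
The perfect octave spans 12 semitones, and B#2 to B#3 is exactly 12 semitones — so this is a perfect octave.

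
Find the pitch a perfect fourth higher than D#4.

Four letter names up from D: G.
A perfect fourth spans 5 semitones, so from D#4 the target pitch is G#4.

G#4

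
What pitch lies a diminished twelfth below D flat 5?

Counting five letter names plus an octave down from D lands on G.
Moving 18 semitones down from Db5 (the size of a diminished twelfth) reaches G3.

G 3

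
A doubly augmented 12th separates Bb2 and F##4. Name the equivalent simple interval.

Subtracting seven from the interval number removes an octave: 12 − 7 = 5.
Quality carries through unchanged, so the simple form is a doubly augmented fifth.

doubly augmented 5th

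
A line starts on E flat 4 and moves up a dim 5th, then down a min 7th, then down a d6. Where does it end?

Up a diminished fifth from Eb4: Bbb4 (6 semitones up).
Down a minor seventh from Bbb4: Cb4 (10 semitones down).
A diminished sixth down from Cb4 is E3.

E 3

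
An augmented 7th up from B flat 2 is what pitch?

A sharp 3

Counting seven letter names up from B lands on A.
An augmented seventh spans 12 semitones, so from Bb2 the target pitch is A#3.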